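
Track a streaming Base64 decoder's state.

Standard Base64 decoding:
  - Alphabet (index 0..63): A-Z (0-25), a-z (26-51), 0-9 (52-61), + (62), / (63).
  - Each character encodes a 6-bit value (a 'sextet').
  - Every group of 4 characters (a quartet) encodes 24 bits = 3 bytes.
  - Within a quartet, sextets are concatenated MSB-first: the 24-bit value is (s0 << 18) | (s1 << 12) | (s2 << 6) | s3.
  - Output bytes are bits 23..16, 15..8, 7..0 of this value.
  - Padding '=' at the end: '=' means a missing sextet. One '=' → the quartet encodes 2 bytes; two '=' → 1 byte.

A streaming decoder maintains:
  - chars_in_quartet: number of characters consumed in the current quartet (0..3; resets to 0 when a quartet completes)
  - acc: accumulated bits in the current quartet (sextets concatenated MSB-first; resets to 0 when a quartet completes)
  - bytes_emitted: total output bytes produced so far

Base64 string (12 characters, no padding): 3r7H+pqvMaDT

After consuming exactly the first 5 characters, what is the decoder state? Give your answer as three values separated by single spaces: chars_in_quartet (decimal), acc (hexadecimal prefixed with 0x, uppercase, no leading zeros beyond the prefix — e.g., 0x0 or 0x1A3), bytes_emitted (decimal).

Answer: 1 0x3E 3

Derivation:
After char 0 ('3'=55): chars_in_quartet=1 acc=0x37 bytes_emitted=0
After char 1 ('r'=43): chars_in_quartet=2 acc=0xDEB bytes_emitted=0
After char 2 ('7'=59): chars_in_quartet=3 acc=0x37AFB bytes_emitted=0
After char 3 ('H'=7): chars_in_quartet=4 acc=0xDEBEC7 -> emit DE BE C7, reset; bytes_emitted=3
After char 4 ('+'=62): chars_in_quartet=1 acc=0x3E bytes_emitted=3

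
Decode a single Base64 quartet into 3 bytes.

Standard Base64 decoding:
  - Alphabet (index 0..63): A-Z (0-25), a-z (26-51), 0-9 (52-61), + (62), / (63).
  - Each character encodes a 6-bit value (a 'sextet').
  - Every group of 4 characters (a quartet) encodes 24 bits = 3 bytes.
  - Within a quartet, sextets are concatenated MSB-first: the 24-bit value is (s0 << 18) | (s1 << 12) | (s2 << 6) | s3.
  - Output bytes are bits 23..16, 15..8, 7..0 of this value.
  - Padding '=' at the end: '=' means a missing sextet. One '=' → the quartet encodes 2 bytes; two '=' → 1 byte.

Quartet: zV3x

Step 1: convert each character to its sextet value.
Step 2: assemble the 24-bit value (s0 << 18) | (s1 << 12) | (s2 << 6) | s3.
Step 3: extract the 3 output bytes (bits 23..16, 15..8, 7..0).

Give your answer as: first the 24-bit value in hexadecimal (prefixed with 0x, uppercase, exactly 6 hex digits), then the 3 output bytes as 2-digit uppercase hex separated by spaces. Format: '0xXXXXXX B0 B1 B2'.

Sextets: z=51, V=21, 3=55, x=49
24-bit: (51<<18) | (21<<12) | (55<<6) | 49
      = 0xCC0000 | 0x015000 | 0x000DC0 | 0x000031
      = 0xCD5DF1
Bytes: (v>>16)&0xFF=CD, (v>>8)&0xFF=5D, v&0xFF=F1

Answer: 0xCD5DF1 CD 5D F1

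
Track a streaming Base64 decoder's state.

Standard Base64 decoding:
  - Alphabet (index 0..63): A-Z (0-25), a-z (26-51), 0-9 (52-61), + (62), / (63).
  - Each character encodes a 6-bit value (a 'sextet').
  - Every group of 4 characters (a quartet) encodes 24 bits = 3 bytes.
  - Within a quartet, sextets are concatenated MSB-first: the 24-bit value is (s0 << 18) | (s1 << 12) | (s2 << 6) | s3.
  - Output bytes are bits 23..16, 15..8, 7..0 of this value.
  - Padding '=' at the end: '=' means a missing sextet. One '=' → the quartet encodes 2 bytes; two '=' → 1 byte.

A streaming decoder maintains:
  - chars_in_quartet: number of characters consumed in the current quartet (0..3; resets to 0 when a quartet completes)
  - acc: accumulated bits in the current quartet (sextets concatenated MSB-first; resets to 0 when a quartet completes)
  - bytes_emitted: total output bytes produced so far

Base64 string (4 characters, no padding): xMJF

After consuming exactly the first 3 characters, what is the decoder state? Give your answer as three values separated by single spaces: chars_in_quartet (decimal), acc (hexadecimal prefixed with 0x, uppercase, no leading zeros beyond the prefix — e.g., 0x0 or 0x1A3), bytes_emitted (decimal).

Answer: 3 0x31309 0

Derivation:
After char 0 ('x'=49): chars_in_quartet=1 acc=0x31 bytes_emitted=0
After char 1 ('M'=12): chars_in_quartet=2 acc=0xC4C bytes_emitted=0
After char 2 ('J'=9): chars_in_quartet=3 acc=0x31309 bytes_emitted=0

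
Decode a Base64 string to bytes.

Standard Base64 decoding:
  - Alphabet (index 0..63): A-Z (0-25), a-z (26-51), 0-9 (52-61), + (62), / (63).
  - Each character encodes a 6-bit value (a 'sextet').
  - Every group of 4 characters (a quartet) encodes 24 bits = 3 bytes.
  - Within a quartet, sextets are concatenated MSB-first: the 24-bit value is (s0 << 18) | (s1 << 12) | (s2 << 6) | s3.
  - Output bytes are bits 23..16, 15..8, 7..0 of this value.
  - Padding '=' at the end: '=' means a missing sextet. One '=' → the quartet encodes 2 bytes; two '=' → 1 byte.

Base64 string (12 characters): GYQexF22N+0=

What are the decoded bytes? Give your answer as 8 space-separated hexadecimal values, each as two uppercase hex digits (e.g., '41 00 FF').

Answer: 19 84 1E C4 5D B6 37 ED

Derivation:
After char 0 ('G'=6): chars_in_quartet=1 acc=0x6 bytes_emitted=0
After char 1 ('Y'=24): chars_in_quartet=2 acc=0x198 bytes_emitted=0
After char 2 ('Q'=16): chars_in_quartet=3 acc=0x6610 bytes_emitted=0
After char 3 ('e'=30): chars_in_quartet=4 acc=0x19841E -> emit 19 84 1E, reset; bytes_emitted=3
After char 4 ('x'=49): chars_in_quartet=1 acc=0x31 bytes_emitted=3
After char 5 ('F'=5): chars_in_quartet=2 acc=0xC45 bytes_emitted=3
After char 6 ('2'=54): chars_in_quartet=3 acc=0x31176 bytes_emitted=3
After char 7 ('2'=54): chars_in_quartet=4 acc=0xC45DB6 -> emit C4 5D B6, reset; bytes_emitted=6
After char 8 ('N'=13): chars_in_quartet=1 acc=0xD bytes_emitted=6
After char 9 ('+'=62): chars_in_quartet=2 acc=0x37E bytes_emitted=6
After char 10 ('0'=52): chars_in_quartet=3 acc=0xDFB4 bytes_emitted=6
Padding '=': partial quartet acc=0xDFB4 -> emit 37 ED; bytes_emitted=8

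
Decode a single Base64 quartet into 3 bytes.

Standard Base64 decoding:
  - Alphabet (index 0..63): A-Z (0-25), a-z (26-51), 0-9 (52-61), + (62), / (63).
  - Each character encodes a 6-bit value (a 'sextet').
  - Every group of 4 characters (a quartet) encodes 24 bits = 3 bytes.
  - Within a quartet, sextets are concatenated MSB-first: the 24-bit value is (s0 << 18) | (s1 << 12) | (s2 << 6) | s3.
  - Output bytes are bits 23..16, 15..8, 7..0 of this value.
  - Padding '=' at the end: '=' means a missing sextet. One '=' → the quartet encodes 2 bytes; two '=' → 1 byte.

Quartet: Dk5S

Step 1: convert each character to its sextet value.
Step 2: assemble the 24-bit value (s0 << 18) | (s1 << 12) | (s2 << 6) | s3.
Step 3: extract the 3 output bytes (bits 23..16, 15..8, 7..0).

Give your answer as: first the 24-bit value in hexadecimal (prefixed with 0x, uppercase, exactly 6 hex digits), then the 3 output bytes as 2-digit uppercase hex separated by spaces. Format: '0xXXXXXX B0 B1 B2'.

Answer: 0x0E4E52 0E 4E 52

Derivation:
Sextets: D=3, k=36, 5=57, S=18
24-bit: (3<<18) | (36<<12) | (57<<6) | 18
      = 0x0C0000 | 0x024000 | 0x000E40 | 0x000012
      = 0x0E4E52
Bytes: (v>>16)&0xFF=0E, (v>>8)&0xFF=4E, v&0xFF=52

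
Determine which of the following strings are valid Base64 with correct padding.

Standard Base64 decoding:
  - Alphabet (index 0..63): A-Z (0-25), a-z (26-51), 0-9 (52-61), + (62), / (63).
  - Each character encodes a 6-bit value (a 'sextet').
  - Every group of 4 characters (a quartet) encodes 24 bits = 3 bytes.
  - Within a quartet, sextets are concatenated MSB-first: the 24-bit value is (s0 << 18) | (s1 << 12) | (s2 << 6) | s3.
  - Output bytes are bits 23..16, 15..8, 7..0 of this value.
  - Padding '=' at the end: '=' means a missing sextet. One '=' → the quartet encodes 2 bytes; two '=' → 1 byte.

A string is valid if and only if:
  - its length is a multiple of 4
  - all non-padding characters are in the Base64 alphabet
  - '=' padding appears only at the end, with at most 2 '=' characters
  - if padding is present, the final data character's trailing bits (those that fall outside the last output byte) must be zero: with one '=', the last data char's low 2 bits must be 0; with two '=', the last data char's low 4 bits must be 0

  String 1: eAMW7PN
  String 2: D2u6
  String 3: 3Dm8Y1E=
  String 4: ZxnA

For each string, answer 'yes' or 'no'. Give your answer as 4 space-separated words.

Answer: no yes yes yes

Derivation:
String 1: 'eAMW7PN' → invalid (len=7 not mult of 4)
String 2: 'D2u6' → valid
String 3: '3Dm8Y1E=' → valid
String 4: 'ZxnA' → valid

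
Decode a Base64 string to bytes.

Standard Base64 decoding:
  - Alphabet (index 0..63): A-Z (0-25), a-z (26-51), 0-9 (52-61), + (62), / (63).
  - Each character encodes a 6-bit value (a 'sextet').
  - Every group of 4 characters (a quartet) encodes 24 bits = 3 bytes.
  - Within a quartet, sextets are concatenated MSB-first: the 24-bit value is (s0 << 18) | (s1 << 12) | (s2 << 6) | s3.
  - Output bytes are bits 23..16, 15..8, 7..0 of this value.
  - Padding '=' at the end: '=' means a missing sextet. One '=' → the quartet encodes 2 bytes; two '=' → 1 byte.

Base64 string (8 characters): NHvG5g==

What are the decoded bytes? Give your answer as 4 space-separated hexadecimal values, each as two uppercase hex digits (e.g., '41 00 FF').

Answer: 34 7B C6 E6

Derivation:
After char 0 ('N'=13): chars_in_quartet=1 acc=0xD bytes_emitted=0
After char 1 ('H'=7): chars_in_quartet=2 acc=0x347 bytes_emitted=0
After char 2 ('v'=47): chars_in_quartet=3 acc=0xD1EF bytes_emitted=0
After char 3 ('G'=6): chars_in_quartet=4 acc=0x347BC6 -> emit 34 7B C6, reset; bytes_emitted=3
After char 4 ('5'=57): chars_in_quartet=1 acc=0x39 bytes_emitted=3
After char 5 ('g'=32): chars_in_quartet=2 acc=0xE60 bytes_emitted=3
Padding '==': partial quartet acc=0xE60 -> emit E6; bytes_emitted=4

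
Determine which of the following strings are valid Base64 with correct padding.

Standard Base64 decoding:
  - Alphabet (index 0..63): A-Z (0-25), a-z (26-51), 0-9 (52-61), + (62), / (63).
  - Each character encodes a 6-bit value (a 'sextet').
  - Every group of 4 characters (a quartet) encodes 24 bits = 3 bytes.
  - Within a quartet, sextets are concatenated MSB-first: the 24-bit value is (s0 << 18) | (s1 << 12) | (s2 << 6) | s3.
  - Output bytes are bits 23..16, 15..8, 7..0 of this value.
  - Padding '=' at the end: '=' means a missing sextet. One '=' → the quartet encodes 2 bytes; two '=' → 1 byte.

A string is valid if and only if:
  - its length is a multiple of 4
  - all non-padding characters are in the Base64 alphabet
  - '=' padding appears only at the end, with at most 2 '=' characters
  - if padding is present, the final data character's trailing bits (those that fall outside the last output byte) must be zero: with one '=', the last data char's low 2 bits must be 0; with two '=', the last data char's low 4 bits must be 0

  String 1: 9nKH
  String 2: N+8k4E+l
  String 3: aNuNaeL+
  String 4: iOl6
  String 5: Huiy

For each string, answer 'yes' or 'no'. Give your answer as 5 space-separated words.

Answer: yes yes yes yes yes

Derivation:
String 1: '9nKH' → valid
String 2: 'N+8k4E+l' → valid
String 3: 'aNuNaeL+' → valid
String 4: 'iOl6' → valid
String 5: 'Huiy' → valid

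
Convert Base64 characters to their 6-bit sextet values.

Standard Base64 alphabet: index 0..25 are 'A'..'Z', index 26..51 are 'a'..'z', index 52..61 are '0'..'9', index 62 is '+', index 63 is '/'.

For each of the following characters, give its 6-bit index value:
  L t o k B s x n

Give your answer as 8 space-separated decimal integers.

'L': A..Z range, ord('L') − ord('A') = 11
't': a..z range, 26 + ord('t') − ord('a') = 45
'o': a..z range, 26 + ord('o') − ord('a') = 40
'k': a..z range, 26 + ord('k') − ord('a') = 36
'B': A..Z range, ord('B') − ord('A') = 1
's': a..z range, 26 + ord('s') − ord('a') = 44
'x': a..z range, 26 + ord('x') − ord('a') = 49
'n': a..z range, 26 + ord('n') − ord('a') = 39

Answer: 11 45 40 36 1 44 49 39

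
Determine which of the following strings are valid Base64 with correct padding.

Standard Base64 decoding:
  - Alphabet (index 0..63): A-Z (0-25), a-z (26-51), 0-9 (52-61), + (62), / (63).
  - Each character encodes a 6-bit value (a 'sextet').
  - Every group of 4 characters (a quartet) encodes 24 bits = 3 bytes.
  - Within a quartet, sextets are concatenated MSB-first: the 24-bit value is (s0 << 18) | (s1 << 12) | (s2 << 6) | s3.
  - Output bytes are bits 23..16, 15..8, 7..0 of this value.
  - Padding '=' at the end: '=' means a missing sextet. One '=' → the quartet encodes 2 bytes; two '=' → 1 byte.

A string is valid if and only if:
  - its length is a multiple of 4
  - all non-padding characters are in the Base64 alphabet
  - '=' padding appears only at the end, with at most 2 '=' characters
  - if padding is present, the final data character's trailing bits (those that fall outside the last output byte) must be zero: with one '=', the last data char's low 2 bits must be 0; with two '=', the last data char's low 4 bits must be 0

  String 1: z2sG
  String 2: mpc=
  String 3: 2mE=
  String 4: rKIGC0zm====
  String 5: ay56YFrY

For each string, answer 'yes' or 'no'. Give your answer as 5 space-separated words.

Answer: yes yes yes no yes

Derivation:
String 1: 'z2sG' → valid
String 2: 'mpc=' → valid
String 3: '2mE=' → valid
String 4: 'rKIGC0zm====' → invalid (4 pad chars (max 2))
String 5: 'ay56YFrY' → valid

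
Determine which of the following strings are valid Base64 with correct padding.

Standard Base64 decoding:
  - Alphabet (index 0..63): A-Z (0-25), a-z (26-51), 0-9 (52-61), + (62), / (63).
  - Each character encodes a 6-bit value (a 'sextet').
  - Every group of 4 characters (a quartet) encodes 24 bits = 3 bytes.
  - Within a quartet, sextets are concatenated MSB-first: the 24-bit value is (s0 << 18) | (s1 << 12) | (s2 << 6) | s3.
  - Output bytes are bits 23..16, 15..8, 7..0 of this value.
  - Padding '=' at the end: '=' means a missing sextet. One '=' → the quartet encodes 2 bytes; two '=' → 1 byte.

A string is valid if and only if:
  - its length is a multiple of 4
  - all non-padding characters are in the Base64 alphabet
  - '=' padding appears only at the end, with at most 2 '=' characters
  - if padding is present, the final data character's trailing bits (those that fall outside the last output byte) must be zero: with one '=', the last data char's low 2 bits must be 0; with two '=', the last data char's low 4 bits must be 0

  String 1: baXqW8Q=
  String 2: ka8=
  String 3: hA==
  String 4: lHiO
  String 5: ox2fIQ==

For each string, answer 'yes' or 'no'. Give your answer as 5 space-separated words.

Answer: yes yes yes yes yes

Derivation:
String 1: 'baXqW8Q=' → valid
String 2: 'ka8=' → valid
String 3: 'hA==' → valid
String 4: 'lHiO' → valid
String 5: 'ox2fIQ==' → valid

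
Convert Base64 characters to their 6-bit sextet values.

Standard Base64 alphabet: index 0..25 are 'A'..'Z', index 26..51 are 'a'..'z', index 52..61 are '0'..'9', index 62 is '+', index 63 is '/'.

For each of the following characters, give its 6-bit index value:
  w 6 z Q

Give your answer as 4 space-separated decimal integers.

Answer: 48 58 51 16

Derivation:
'w': a..z range, 26 + ord('w') − ord('a') = 48
'6': 0..9 range, 52 + ord('6') − ord('0') = 58
'z': a..z range, 26 + ord('z') − ord('a') = 51
'Q': A..Z range, ord('Q') − ord('A') = 16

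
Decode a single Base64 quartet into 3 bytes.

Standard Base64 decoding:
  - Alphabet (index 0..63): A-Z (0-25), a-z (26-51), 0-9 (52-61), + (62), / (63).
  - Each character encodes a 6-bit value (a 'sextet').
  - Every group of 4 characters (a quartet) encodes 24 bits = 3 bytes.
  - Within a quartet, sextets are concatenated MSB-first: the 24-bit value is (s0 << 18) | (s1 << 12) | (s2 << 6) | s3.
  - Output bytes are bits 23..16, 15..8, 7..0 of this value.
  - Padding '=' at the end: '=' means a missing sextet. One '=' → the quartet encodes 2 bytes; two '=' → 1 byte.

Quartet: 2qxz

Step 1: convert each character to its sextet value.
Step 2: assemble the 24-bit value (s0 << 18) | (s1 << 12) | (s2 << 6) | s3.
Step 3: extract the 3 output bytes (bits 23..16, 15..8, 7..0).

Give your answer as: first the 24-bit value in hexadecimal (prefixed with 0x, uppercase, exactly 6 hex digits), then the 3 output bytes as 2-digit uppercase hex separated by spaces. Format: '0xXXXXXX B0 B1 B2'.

Answer: 0xDAAC73 DA AC 73

Derivation:
Sextets: 2=54, q=42, x=49, z=51
24-bit: (54<<18) | (42<<12) | (49<<6) | 51
      = 0xD80000 | 0x02A000 | 0x000C40 | 0x000033
      = 0xDAAC73
Bytes: (v>>16)&0xFF=DA, (v>>8)&0xFF=AC, v&0xFF=73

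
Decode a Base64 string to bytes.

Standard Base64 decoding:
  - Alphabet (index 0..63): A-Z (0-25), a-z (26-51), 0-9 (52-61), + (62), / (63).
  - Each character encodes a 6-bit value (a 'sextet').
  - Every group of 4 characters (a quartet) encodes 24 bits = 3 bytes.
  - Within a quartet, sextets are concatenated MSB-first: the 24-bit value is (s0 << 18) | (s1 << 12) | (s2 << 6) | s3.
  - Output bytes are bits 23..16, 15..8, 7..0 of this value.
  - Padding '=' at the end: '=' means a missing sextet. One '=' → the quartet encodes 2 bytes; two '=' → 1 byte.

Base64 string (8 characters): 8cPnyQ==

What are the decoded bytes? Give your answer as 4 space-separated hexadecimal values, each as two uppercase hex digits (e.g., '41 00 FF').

After char 0 ('8'=60): chars_in_quartet=1 acc=0x3C bytes_emitted=0
After char 1 ('c'=28): chars_in_quartet=2 acc=0xF1C bytes_emitted=0
After char 2 ('P'=15): chars_in_quartet=3 acc=0x3C70F bytes_emitted=0
After char 3 ('n'=39): chars_in_quartet=4 acc=0xF1C3E7 -> emit F1 C3 E7, reset; bytes_emitted=3
After char 4 ('y'=50): chars_in_quartet=1 acc=0x32 bytes_emitted=3
After char 5 ('Q'=16): chars_in_quartet=2 acc=0xC90 bytes_emitted=3
Padding '==': partial quartet acc=0xC90 -> emit C9; bytes_emitted=4

Answer: F1 C3 E7 C9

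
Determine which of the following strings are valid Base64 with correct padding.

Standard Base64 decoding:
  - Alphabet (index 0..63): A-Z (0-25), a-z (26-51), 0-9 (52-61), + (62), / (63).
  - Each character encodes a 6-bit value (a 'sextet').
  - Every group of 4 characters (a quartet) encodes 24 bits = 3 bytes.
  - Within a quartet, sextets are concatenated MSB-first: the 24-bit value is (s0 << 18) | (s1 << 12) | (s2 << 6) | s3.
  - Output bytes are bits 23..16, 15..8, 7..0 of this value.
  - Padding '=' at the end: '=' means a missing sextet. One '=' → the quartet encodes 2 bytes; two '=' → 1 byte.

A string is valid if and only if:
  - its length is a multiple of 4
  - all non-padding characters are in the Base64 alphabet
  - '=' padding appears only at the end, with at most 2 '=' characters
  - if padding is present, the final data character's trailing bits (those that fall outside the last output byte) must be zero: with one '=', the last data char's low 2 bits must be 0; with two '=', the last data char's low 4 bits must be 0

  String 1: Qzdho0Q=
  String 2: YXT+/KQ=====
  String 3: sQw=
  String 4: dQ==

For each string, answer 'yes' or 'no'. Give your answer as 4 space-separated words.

String 1: 'Qzdho0Q=' → valid
String 2: 'YXT+/KQ=====' → invalid (5 pad chars (max 2))
String 3: 'sQw=' → valid
String 4: 'dQ==' → valid

Answer: yes no yes yes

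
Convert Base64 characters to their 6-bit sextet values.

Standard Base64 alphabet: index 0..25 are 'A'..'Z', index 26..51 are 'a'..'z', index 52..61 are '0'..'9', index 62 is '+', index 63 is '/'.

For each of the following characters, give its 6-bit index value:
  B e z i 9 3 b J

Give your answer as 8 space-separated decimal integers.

'B': A..Z range, ord('B') − ord('A') = 1
'e': a..z range, 26 + ord('e') − ord('a') = 30
'z': a..z range, 26 + ord('z') − ord('a') = 51
'i': a..z range, 26 + ord('i') − ord('a') = 34
'9': 0..9 range, 52 + ord('9') − ord('0') = 61
'3': 0..9 range, 52 + ord('3') − ord('0') = 55
'b': a..z range, 26 + ord('b') − ord('a') = 27
'J': A..Z range, ord('J') − ord('A') = 9

Answer: 1 30 51 34 61 55 27 9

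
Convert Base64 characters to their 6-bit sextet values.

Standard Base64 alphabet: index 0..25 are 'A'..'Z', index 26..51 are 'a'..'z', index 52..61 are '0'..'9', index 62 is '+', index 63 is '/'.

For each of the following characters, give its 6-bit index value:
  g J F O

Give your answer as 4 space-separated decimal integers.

Answer: 32 9 5 14

Derivation:
'g': a..z range, 26 + ord('g') − ord('a') = 32
'J': A..Z range, ord('J') − ord('A') = 9
'F': A..Z range, ord('F') − ord('A') = 5
'O': A..Z range, ord('O') − ord('A') = 14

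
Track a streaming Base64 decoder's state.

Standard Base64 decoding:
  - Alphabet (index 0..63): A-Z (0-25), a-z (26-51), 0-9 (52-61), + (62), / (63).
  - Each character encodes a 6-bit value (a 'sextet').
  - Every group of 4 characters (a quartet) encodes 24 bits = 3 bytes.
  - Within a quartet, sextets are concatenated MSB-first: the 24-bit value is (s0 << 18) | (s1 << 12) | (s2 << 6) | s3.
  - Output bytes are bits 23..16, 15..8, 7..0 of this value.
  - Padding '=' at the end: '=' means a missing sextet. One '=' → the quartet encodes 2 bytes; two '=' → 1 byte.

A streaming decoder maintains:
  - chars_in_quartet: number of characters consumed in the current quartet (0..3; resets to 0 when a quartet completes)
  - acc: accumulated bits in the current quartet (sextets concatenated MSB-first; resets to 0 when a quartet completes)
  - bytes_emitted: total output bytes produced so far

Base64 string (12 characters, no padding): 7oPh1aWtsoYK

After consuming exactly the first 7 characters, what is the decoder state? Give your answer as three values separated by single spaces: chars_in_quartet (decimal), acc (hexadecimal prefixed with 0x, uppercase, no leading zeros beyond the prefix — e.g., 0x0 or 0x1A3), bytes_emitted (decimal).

Answer: 3 0x35696 3

Derivation:
After char 0 ('7'=59): chars_in_quartet=1 acc=0x3B bytes_emitted=0
After char 1 ('o'=40): chars_in_quartet=2 acc=0xEE8 bytes_emitted=0
After char 2 ('P'=15): chars_in_quartet=3 acc=0x3BA0F bytes_emitted=0
After char 3 ('h'=33): chars_in_quartet=4 acc=0xEE83E1 -> emit EE 83 E1, reset; bytes_emitted=3
After char 4 ('1'=53): chars_in_quartet=1 acc=0x35 bytes_emitted=3
After char 5 ('a'=26): chars_in_quartet=2 acc=0xD5A bytes_emitted=3
After char 6 ('W'=22): chars_in_quartet=3 acc=0x35696 bytes_emitted=3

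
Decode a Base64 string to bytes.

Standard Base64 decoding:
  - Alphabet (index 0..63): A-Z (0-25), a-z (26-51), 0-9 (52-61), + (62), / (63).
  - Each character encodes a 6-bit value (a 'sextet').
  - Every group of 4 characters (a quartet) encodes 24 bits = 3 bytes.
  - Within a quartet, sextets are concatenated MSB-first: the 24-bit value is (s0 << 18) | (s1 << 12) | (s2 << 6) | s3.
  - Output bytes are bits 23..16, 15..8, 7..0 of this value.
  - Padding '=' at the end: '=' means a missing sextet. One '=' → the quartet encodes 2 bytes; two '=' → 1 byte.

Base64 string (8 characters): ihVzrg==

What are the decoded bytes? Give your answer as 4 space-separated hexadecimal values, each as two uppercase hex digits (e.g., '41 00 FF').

Answer: 8A 15 73 AE

Derivation:
After char 0 ('i'=34): chars_in_quartet=1 acc=0x22 bytes_emitted=0
After char 1 ('h'=33): chars_in_quartet=2 acc=0x8A1 bytes_emitted=0
After char 2 ('V'=21): chars_in_quartet=3 acc=0x22855 bytes_emitted=0
After char 3 ('z'=51): chars_in_quartet=4 acc=0x8A1573 -> emit 8A 15 73, reset; bytes_emitted=3
After char 4 ('r'=43): chars_in_quartet=1 acc=0x2B bytes_emitted=3
After char 5 ('g'=32): chars_in_quartet=2 acc=0xAE0 bytes_emitted=3
Padding '==': partial quartet acc=0xAE0 -> emit AE; bytes_emitted=4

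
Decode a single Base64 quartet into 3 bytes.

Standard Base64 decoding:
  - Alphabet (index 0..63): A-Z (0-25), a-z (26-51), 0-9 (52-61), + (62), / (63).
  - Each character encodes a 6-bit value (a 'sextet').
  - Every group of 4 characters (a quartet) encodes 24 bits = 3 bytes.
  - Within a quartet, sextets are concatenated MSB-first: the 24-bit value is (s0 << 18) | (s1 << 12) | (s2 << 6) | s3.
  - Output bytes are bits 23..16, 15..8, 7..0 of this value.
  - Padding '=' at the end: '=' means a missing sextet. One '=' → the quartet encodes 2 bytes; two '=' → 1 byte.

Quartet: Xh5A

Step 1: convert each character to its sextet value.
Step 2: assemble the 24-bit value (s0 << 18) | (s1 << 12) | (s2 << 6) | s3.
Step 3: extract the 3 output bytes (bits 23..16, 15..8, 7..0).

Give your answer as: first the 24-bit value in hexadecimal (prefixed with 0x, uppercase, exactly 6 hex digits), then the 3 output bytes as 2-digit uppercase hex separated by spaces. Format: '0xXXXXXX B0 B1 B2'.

Sextets: X=23, h=33, 5=57, A=0
24-bit: (23<<18) | (33<<12) | (57<<6) | 0
      = 0x5C0000 | 0x021000 | 0x000E40 | 0x000000
      = 0x5E1E40
Bytes: (v>>16)&0xFF=5E, (v>>8)&0xFF=1E, v&0xFF=40

Answer: 0x5E1E40 5E 1E 40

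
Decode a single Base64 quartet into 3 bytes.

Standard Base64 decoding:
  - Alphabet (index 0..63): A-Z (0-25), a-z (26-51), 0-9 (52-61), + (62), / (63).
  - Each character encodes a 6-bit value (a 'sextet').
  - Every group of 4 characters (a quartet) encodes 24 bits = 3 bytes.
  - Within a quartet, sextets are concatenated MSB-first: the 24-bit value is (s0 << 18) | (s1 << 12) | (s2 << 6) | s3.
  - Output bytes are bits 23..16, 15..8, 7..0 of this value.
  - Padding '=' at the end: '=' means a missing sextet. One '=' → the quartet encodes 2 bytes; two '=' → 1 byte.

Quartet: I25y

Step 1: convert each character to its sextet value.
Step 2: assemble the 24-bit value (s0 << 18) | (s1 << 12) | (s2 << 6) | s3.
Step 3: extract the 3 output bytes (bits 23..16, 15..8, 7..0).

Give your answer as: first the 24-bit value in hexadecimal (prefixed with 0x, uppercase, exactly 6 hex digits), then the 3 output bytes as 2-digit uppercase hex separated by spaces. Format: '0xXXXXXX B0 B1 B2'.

Sextets: I=8, 2=54, 5=57, y=50
24-bit: (8<<18) | (54<<12) | (57<<6) | 50
      = 0x200000 | 0x036000 | 0x000E40 | 0x000032
      = 0x236E72
Bytes: (v>>16)&0xFF=23, (v>>8)&0xFF=6E, v&0xFF=72

Answer: 0x236E72 23 6E 72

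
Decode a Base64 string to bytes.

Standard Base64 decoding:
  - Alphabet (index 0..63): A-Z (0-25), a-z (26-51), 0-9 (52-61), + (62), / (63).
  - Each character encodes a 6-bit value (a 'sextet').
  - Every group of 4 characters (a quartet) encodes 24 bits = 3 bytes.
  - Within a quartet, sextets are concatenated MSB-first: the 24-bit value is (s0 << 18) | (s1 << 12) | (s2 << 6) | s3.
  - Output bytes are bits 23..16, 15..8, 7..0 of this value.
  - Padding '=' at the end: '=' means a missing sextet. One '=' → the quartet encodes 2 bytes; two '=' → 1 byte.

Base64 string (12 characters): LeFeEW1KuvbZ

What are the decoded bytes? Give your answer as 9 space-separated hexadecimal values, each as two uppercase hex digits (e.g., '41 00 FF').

Answer: 2D E1 5E 11 6D 4A BA F6 D9

Derivation:
After char 0 ('L'=11): chars_in_quartet=1 acc=0xB bytes_emitted=0
After char 1 ('e'=30): chars_in_quartet=2 acc=0x2DE bytes_emitted=0
After char 2 ('F'=5): chars_in_quartet=3 acc=0xB785 bytes_emitted=0
After char 3 ('e'=30): chars_in_quartet=4 acc=0x2DE15E -> emit 2D E1 5E, reset; bytes_emitted=3
After char 4 ('E'=4): chars_in_quartet=1 acc=0x4 bytes_emitted=3
After char 5 ('W'=22): chars_in_quartet=2 acc=0x116 bytes_emitted=3
After char 6 ('1'=53): chars_in_quartet=3 acc=0x45B5 bytes_emitted=3
After char 7 ('K'=10): chars_in_quartet=4 acc=0x116D4A -> emit 11 6D 4A, reset; bytes_emitted=6
After char 8 ('u'=46): chars_in_quartet=1 acc=0x2E bytes_emitted=6
After char 9 ('v'=47): chars_in_quartet=2 acc=0xBAF bytes_emitted=6
After char 10 ('b'=27): chars_in_quartet=3 acc=0x2EBDB bytes_emitted=6
After char 11 ('Z'=25): chars_in_quartet=4 acc=0xBAF6D9 -> emit BA F6 D9, reset; bytes_emitted=9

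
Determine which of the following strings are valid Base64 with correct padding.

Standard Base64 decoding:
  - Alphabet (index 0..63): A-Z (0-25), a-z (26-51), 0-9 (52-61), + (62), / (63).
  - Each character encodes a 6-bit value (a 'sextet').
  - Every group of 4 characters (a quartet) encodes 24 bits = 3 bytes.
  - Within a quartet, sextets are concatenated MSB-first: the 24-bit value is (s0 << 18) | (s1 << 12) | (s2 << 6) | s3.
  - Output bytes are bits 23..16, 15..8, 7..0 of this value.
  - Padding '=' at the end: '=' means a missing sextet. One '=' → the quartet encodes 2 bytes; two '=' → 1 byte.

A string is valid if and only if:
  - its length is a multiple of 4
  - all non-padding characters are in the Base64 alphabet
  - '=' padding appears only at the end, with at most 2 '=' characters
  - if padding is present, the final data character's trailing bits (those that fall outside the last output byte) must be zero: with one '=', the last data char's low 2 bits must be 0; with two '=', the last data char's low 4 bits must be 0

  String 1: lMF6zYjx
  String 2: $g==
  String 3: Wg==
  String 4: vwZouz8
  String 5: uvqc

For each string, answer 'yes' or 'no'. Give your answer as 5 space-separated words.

String 1: 'lMF6zYjx' → valid
String 2: '$g==' → invalid (bad char(s): ['$'])
String 3: 'Wg==' → valid
String 4: 'vwZouz8' → invalid (len=7 not mult of 4)
String 5: 'uvqc' → valid

Answer: yes no yes no yes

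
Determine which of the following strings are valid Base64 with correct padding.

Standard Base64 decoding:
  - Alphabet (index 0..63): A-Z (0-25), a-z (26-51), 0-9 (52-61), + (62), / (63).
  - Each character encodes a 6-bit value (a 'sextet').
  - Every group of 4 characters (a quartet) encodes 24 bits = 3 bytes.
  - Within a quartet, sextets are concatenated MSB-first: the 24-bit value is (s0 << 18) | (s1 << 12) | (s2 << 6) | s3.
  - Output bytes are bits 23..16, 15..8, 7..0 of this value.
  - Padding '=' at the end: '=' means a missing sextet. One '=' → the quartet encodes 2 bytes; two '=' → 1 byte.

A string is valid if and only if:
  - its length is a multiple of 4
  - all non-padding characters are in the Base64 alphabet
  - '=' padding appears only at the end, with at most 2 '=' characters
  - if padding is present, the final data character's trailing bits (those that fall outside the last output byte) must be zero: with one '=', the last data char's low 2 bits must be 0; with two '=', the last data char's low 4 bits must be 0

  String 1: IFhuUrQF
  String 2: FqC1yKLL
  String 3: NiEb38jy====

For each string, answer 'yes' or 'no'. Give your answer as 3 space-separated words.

Answer: yes yes no

Derivation:
String 1: 'IFhuUrQF' → valid
String 2: 'FqC1yKLL' → valid
String 3: 'NiEb38jy====' → invalid (4 pad chars (max 2))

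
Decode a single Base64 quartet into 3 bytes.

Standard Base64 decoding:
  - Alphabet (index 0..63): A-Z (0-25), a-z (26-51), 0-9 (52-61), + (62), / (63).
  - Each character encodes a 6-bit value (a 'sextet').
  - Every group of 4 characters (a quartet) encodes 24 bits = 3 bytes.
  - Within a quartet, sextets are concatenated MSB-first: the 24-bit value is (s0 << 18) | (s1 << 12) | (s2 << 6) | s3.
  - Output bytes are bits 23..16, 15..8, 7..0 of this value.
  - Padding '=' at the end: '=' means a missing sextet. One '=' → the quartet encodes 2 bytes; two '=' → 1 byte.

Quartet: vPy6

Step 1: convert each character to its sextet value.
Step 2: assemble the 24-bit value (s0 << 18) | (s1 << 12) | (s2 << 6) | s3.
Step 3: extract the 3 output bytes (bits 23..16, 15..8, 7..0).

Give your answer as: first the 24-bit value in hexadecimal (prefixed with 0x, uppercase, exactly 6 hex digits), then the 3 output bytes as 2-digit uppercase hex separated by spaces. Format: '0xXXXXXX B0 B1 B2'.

Answer: 0xBCFCBA BC FC BA

Derivation:
Sextets: v=47, P=15, y=50, 6=58
24-bit: (47<<18) | (15<<12) | (50<<6) | 58
      = 0xBC0000 | 0x00F000 | 0x000C80 | 0x00003A
      = 0xBCFCBA
Bytes: (v>>16)&0xFF=BC, (v>>8)&0xFF=FC, v&0xFF=BA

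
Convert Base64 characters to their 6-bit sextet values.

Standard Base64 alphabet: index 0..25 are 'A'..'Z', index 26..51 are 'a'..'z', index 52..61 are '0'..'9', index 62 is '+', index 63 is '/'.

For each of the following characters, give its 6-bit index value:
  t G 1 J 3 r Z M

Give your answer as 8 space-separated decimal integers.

Answer: 45 6 53 9 55 43 25 12

Derivation:
't': a..z range, 26 + ord('t') − ord('a') = 45
'G': A..Z range, ord('G') − ord('A') = 6
'1': 0..9 range, 52 + ord('1') − ord('0') = 53
'J': A..Z range, ord('J') − ord('A') = 9
'3': 0..9 range, 52 + ord('3') − ord('0') = 55
'r': a..z range, 26 + ord('r') − ord('a') = 43
'Z': A..Z range, ord('Z') − ord('A') = 25
'M': A..Z range, ord('M') − ord('A') = 12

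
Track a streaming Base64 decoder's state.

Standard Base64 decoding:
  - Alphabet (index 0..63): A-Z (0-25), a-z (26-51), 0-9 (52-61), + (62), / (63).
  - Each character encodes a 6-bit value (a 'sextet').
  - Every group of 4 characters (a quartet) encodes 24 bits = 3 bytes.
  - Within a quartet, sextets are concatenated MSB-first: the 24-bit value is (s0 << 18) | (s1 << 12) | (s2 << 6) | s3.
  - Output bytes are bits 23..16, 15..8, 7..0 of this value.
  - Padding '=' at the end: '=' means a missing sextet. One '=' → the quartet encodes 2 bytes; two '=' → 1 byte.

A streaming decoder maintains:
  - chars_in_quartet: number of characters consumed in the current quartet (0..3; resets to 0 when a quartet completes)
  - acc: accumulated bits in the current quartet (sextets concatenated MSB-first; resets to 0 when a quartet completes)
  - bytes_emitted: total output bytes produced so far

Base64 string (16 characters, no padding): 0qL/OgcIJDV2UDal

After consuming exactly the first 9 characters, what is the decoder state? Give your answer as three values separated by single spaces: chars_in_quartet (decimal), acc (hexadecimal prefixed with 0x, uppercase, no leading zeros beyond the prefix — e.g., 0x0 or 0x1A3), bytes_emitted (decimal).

Answer: 1 0x9 6

Derivation:
After char 0 ('0'=52): chars_in_quartet=1 acc=0x34 bytes_emitted=0
After char 1 ('q'=42): chars_in_quartet=2 acc=0xD2A bytes_emitted=0
After char 2 ('L'=11): chars_in_quartet=3 acc=0x34A8B bytes_emitted=0
After char 3 ('/'=63): chars_in_quartet=4 acc=0xD2A2FF -> emit D2 A2 FF, reset; bytes_emitted=3
After char 4 ('O'=14): chars_in_quartet=1 acc=0xE bytes_emitted=3
After char 5 ('g'=32): chars_in_quartet=2 acc=0x3A0 bytes_emitted=3
After char 6 ('c'=28): chars_in_quartet=3 acc=0xE81C bytes_emitted=3
After char 7 ('I'=8): chars_in_quartet=4 acc=0x3A0708 -> emit 3A 07 08, reset; bytes_emitted=6
After char 8 ('J'=9): chars_in_quartet=1 acc=0x9 bytes_emitted=6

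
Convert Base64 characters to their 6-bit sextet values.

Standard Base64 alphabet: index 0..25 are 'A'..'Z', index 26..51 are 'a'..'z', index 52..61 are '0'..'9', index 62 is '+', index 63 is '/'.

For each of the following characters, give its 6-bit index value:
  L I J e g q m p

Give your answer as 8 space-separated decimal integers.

Answer: 11 8 9 30 32 42 38 41

Derivation:
'L': A..Z range, ord('L') − ord('A') = 11
'I': A..Z range, ord('I') − ord('A') = 8
'J': A..Z range, ord('J') − ord('A') = 9
'e': a..z range, 26 + ord('e') − ord('a') = 30
'g': a..z range, 26 + ord('g') − ord('a') = 32
'q': a..z range, 26 + ord('q') − ord('a') = 42
'm': a..z range, 26 + ord('m') − ord('a') = 38
'p': a..z range, 26 + ord('p') − ord('a') = 41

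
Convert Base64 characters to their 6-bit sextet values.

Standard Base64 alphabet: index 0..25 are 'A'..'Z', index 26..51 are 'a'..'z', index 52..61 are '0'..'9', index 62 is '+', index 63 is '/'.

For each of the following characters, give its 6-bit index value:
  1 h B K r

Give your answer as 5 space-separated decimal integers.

Answer: 53 33 1 10 43

Derivation:
'1': 0..9 range, 52 + ord('1') − ord('0') = 53
'h': a..z range, 26 + ord('h') − ord('a') = 33
'B': A..Z range, ord('B') − ord('A') = 1
'K': A..Z range, ord('K') − ord('A') = 10
'r': a..z range, 26 + ord('r') − ord('a') = 43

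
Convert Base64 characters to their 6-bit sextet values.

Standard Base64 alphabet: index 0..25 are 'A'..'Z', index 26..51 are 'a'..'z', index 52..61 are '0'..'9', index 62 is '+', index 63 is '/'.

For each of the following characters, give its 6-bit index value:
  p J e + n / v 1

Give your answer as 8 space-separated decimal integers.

Answer: 41 9 30 62 39 63 47 53

Derivation:
'p': a..z range, 26 + ord('p') − ord('a') = 41
'J': A..Z range, ord('J') − ord('A') = 9
'e': a..z range, 26 + ord('e') − ord('a') = 30
'+': index 62
'n': a..z range, 26 + ord('n') − ord('a') = 39
'/': index 63
'v': a..z range, 26 + ord('v') − ord('a') = 47
'1': 0..9 range, 52 + ord('1') − ord('0') = 53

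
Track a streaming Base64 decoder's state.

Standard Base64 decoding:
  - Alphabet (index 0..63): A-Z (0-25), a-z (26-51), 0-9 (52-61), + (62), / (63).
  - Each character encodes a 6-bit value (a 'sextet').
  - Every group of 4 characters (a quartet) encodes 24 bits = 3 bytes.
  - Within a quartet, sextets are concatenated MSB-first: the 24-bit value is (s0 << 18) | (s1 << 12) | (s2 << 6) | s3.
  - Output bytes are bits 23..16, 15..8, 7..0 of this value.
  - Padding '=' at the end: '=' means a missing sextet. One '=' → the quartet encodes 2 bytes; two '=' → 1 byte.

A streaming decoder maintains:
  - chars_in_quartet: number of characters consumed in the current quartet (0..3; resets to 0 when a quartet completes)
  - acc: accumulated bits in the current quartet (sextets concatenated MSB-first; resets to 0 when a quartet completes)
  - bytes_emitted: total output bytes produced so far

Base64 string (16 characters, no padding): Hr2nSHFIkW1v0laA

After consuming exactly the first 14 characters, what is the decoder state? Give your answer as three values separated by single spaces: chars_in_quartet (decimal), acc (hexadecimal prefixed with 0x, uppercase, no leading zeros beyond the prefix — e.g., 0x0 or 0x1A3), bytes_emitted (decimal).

Answer: 2 0xD25 9

Derivation:
After char 0 ('H'=7): chars_in_quartet=1 acc=0x7 bytes_emitted=0
After char 1 ('r'=43): chars_in_quartet=2 acc=0x1EB bytes_emitted=0
After char 2 ('2'=54): chars_in_quartet=3 acc=0x7AF6 bytes_emitted=0
After char 3 ('n'=39): chars_in_quartet=4 acc=0x1EBDA7 -> emit 1E BD A7, reset; bytes_emitted=3
After char 4 ('S'=18): chars_in_quartet=1 acc=0x12 bytes_emitted=3
After char 5 ('H'=7): chars_in_quartet=2 acc=0x487 bytes_emitted=3
After char 6 ('F'=5): chars_in_quartet=3 acc=0x121C5 bytes_emitted=3
After char 7 ('I'=8): chars_in_quartet=4 acc=0x487148 -> emit 48 71 48, reset; bytes_emitted=6
After char 8 ('k'=36): chars_in_quartet=1 acc=0x24 bytes_emitted=6
After char 9 ('W'=22): chars_in_quartet=2 acc=0x916 bytes_emitted=6
After char 10 ('1'=53): chars_in_quartet=3 acc=0x245B5 bytes_emitted=6
After char 11 ('v'=47): chars_in_quartet=4 acc=0x916D6F -> emit 91 6D 6F, reset; bytes_emitted=9
After char 12 ('0'=52): chars_in_quartet=1 acc=0x34 bytes_emitted=9
After char 13 ('l'=37): chars_in_quartet=2 acc=0xD25 bytes_emitted=9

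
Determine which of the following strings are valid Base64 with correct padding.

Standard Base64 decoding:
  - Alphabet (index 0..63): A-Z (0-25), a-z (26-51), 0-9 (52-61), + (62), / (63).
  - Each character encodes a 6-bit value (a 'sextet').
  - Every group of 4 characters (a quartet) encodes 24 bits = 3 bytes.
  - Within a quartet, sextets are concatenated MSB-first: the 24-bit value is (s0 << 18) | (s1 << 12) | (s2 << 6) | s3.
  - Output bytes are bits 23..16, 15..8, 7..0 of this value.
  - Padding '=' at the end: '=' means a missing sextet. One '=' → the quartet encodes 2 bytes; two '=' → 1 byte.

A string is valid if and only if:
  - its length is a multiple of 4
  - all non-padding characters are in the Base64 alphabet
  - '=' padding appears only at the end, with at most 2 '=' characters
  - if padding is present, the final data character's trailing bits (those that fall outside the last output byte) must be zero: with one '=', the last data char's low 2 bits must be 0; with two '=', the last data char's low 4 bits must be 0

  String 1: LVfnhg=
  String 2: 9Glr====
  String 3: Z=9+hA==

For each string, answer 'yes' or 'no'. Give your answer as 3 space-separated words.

Answer: no no no

Derivation:
String 1: 'LVfnhg=' → invalid (len=7 not mult of 4)
String 2: '9Glr====' → invalid (4 pad chars (max 2))
String 3: 'Z=9+hA==' → invalid (bad char(s): ['=']; '=' in middle)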